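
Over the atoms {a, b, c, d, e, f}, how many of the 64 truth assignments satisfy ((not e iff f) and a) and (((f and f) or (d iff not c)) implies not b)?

Initial set: {(((not e iff f) and a) and (((f and f) or (d iff not c)) implies not b))}.
(((not e iff f) and a) and (((f and f) or (d iff not c)) implies not b)): α-rule — add ((not e iff f) and a), (((f and f) or (d iff not c)) implies not b).
((not e iff f) and a): α-rule — add (not e iff f), a.
(((f and f) or (d iff not c)) implies not b): β-rule — branch into not ((f and f) or (d iff not c))  //  not b.
  branch 1 (add not ((f and f) or (d iff not c))):
    not ((f and f) or (d iff not c)): α-rule — add not (f and f), not (d iff not c).
    (not e iff f): β-rule — branch into not e, f  //  not not e, not f.
      branch 1.1 (add not e, f):
        not (f and f): β-rule — branch into not f  //  not f.
          branch 1.1.1 (add not f):
            × closes — contains both f and not f.
          branch 1.1.2 (add not f):
            × closes — contains both f and not f.
      branch 1.2 (add not not e, not f):
        not (f and f): β-rule — branch into not f  //  not f.
          branch 1.2.1 (add not f):
            not (d iff not c): β-rule — branch into d, not not c  //  not d, not c.
              branch 1.2.1.1 (add d, not not c):
                ○ open, literals {a=1, c=1, d=1, e=1, f=0}.
              branch 1.2.1.2 (add not d, not c):
                ○ open, literals {a=1, c=0, d=0, e=1, f=0}.
          branch 1.2.2 (add not f):
            not (d iff not c): β-rule — branch into d, not not c  //  not d, not c.
              branch 1.2.2.1 (add d, not not c):
                ○ open, literals {a=1, c=1, d=1, e=1, f=0}.
              branch 1.2.2.2 (add not d, not c):
                ○ open, literals {a=1, c=0, d=0, e=1, f=0}.
  branch 2 (add not b):
    (not e iff f): β-rule — branch into not e, f  //  not not e, not f.
      branch 2.1 (add not e, f):
        ○ open, literals {a=1, b=0, e=0, f=1}.
      branch 2.2 (add not not e, not f):
        ○ open, literals {a=1, b=0, e=1, f=0}.
2 branches closed, 6 open.
Each open branch fixes some atoms; the unmentioned ones are free. Counting distinct full assignments: branch {a=1, c=1, d=1, e=1, f=0} (b) contributes 2 new; branch {a=1, c=0, d=0, e=1, f=0} (b) contributes 2 new; branch {a=1, c=1, d=1, e=1, f=0} (b) contributes 0 new; branch {a=1, c=0, d=0, e=1, f=0} (b) contributes 0 new; branch {a=1, b=0, e=0, f=1} (c, d) contributes 4 new; branch {a=1, b=0, e=1, f=0} (c, d) contributes 2 new. Total: 10.

10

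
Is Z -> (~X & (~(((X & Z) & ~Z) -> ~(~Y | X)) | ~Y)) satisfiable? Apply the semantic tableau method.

Initial set: {T (Z -> (~X & (~(((X & Z) & ~Z) -> ~(~Y | X)) | ~Y)))}.
T (Z -> (~X & (~(((X & Z) & ~Z) -> ~(~Y | X)) | ~Y))): β-rule — branch into F Z  //  T (~X & (~(((X & Z) & ~Z) -> ~(~Y | X)) | ~Y)).
  branch 1 (add F Z):
    ○ open, literals {Z=false}.
  branch 2 (add T (~X & (~(((X & Z) & ~Z) -> ~(~Y | X)) | ~Y))):
    T (~X & (~(((X & Z) & ~Z) -> ~(~Y | X)) | ~Y)): α-rule — add T ~X, T (~(((X & Z) & ~Z) -> ~(~Y | X)) | ~Y).
    T (~(((X & Z) & ~Z) -> ~(~Y | X)) | ~Y): β-rule — branch into T ~(((X & Z) & ~Z) -> ~(~Y | X))  //  T ~Y.
      branch 2.1 (add T ~(((X & Z) & ~Z) -> ~(~Y | X))):
        T ~(((X & Z) & ~Z) -> ~(~Y | X)): α-rule — add T ((X & Z) & ~Z), F ~(~Y | X).
        T ((X & Z) & ~Z): α-rule — add T (X & Z), T ~Z.
        T (X & Z): α-rule — add T X, T Z.
        × closes — contains both X and ~X.
      branch 2.2 (add T ~Y):
        ○ open, literals {X=false, Y=false}.
1 branch closed, 2 open.
An open branch gives a satisfying assignment: Z=false.

Satisfiable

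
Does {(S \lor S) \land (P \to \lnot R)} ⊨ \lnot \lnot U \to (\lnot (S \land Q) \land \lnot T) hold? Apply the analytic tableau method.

Initial set: {T ((S \lor S) \land (P \to \lnot R)); F (\lnot \lnot U \to (\lnot (S \land Q) \land \lnot T))}.
T ((S \lor S) \land (P \to \lnot R)): α-rule — add T (S \lor S), T (P \to \lnot R).
F (\lnot \lnot U \to (\lnot (S \land Q) \land \lnot T)): α-rule — add T \lnot \lnot U, F (\lnot (S \land Q) \land \lnot T).
T \lnot \lnot U: drop double negation, giving T U.
T (S \lor S): β-rule — branch into T S  //  T S.
  branch 1 (add T S):
    T (P \to \lnot R): β-rule — branch into F P  //  T \lnot R.
      branch 1.1 (add F P):
        F (\lnot (S \land Q) \land \lnot T): β-rule — branch into F \lnot (S \land Q)  //  F \lnot T.
          branch 1.1.1 (add F \lnot (S \land Q)):
            F \lnot (S \land Q): α-rule — add T S, T Q.
            ○ open, literals {P=false, Q=true, S=true, U=true}.
          branch 1.1.2 (add F \lnot T):
            ○ open, literals {P=false, S=true, T=true, U=true}.
      branch 1.2 (add T \lnot R):
        F (\lnot (S \land Q) \land \lnot T): β-rule — branch into F \lnot (S \land Q)  //  F \lnot T.
          branch 1.2.1 (add F \lnot (S \land Q)):
            F \lnot (S \land Q): α-rule — add T S, T Q.
            ○ open, literals {Q=true, R=false, S=true, U=true}.
          branch 1.2.2 (add F \lnot T):
            ○ open, literals {R=false, S=true, T=true, U=true}.
  branch 2 (add T S):
    T (P \to \lnot R): β-rule — branch into F P  //  T \lnot R.
      branch 2.1 (add F P):
        F (\lnot (S \land Q) \land \lnot T): β-rule — branch into F \lnot (S \land Q)  //  F \lnot T.
          branch 2.1.1 (add F \lnot (S \land Q)):
            F \lnot (S \land Q): α-rule — add T S, T Q.
            ○ open, literals {P=false, Q=true, S=true, U=true}.
          branch 2.1.2 (add F \lnot T):
            ○ open, literals {P=false, S=true, T=true, U=true}.
      branch 2.2 (add T \lnot R):
        F (\lnot (S \land Q) \land \lnot T): β-rule — branch into F \lnot (S \land Q)  //  F \lnot T.
          branch 2.2.1 (add F \lnot (S \land Q)):
            F \lnot (S \land Q): α-rule — add T S, T Q.
            ○ open, literals {Q=true, R=false, S=true, U=true}.
          branch 2.2.2 (add F \lnot T):
            ○ open, literals {R=false, S=true, T=true, U=true}.
0 branches closed, 8 open.
An open branch gives a countermodel: P=false, Q=true, S=true, U=true (unmentioned atoms arbitrary); the premises hold there but the conclusion fails.

No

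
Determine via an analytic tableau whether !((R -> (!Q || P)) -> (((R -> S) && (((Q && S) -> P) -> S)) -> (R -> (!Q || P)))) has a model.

Unsatisfiable

Initial set: {T !((R -> (!Q || P)) -> (((R -> S) && (((Q && S) -> P) -> S)) -> (R -> (!Q || P))))}.
T !((R -> (!Q || P)) -> (((R -> S) && (((Q && S) -> P) -> S)) -> (R -> (!Q || P)))): α-rule — add T (R -> (!Q || P)), F (((R -> S) && (((Q && S) -> P) -> S)) -> (R -> (!Q || P))).
F (((R -> S) && (((Q && S) -> P) -> S)) -> (R -> (!Q || P))): α-rule — add T ((R -> S) && (((Q && S) -> P) -> S)), F (R -> (!Q || P)).
T ((R -> S) && (((Q && S) -> P) -> S)): α-rule — add T (R -> S), T (((Q && S) -> P) -> S).
F (R -> (!Q || P)): α-rule — add T R, F (!Q || P).
F (!Q || P): α-rule — add F !Q, F P.
T (R -> (!Q || P)): β-rule — branch into F R  //  T (!Q || P).
  branch 1 (add F R):
    × closes — contains both R and !R.
  branch 2 (add T (!Q || P)):
    T (R -> S): β-rule — branch into F R  //  T S.
      branch 2.1 (add F R):
        × closes — contains both R and !R.
      branch 2.2 (add T S):
        T (((Q && S) -> P) -> S): β-rule — branch into F ((Q && S) -> P)  //  T S.
          branch 2.2.1 (add F ((Q && S) -> P)):
            F ((Q && S) -> P): α-rule — add T (Q && S), F P.
            T (Q && S): α-rule — add T Q, T S.
            T (!Q || P): β-rule — branch into T !Q  //  T P.
              branch 2.2.1.1 (add T !Q):
                × closes — contains both Q and !Q.
              branch 2.2.1.2 (add T P):
                × closes — contains both P and !P.
          branch 2.2.2 (add T S):
            T (!Q || P): β-rule — branch into T !Q  //  T P.
              branch 2.2.2.1 (add T !Q):
                × closes — contains both Q and !Q.
              branch 2.2.2.2 (add T P):
                × closes — contains both P and !P.
All 6 branches close.
Every branch closed; the formula is unsatisfiable.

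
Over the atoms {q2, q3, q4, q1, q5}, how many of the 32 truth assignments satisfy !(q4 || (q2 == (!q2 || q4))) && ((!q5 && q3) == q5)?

4

Initial set: {(!(q4 || (q2 == (!q2 || q4))) && ((!q5 && q3) == q5))}.
(!(q4 || (q2 == (!q2 || q4))) && ((!q5 && q3) == q5)): α-rule — add !(q4 || (q2 == (!q2 || q4))), ((!q5 && q3) == q5).
!(q4 || (q2 == (!q2 || q4))): α-rule — add !q4, !(q2 == (!q2 || q4)).
((!q5 && q3) == q5): β-rule — branch into (!q5 && q3), q5  //  !(!q5 && q3), !q5.
  branch 1 (add (!q5 && q3), q5):
    (!q5 && q3): α-rule — add !q5, q3.
    × closes — contains both q5 and !q5.
  branch 2 (add !(!q5 && q3), !q5):
    !(q2 == (!q2 || q4)): β-rule — branch into q2, !(!q2 || q4)  //  !q2, (!q2 || q4).
      branch 2.1 (add q2, !(!q2 || q4)):
        !(!q2 || q4): α-rule — add !!q2, !q4.
        !(!q5 && q3): β-rule — branch into !!q5  //  !q3.
          branch 2.1.1 (add !!q5):
            × closes — contains both q5 and !q5.
          branch 2.1.2 (add !q3):
            ○ open, literals {q2=T, q3=F, q4=F, q5=F}.
      branch 2.2 (add !q2, (!q2 || q4)):
        !(!q5 && q3): β-rule — branch into !!q5  //  !q3.
          branch 2.2.1 (add !!q5):
            × closes — contains both q5 and !q5.
          branch 2.2.2 (add !q3):
            (!q2 || q4): β-rule — branch into !q2  //  q4.
              branch 2.2.2.1 (add !q2):
                ○ open, literals {q2=F, q3=F, q4=F, q5=F}.
              branch 2.2.2.2 (add q4):
                × closes — contains both q4 and !q4.
4 branches closed, 2 open.
Each open branch fixes some atoms; the unmentioned ones are free. Counting distinct full assignments: branch {q2=T, q3=F, q4=F, q5=F} (q1) contributes 2 new; branch {q2=F, q3=F, q4=F, q5=F} (q1) contributes 2 new. Total: 4.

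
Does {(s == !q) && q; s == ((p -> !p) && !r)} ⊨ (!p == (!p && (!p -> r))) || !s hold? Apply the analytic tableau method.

Initial set: {T ((s == !q) && q); T (s == ((p -> !p) && !r)); F ((!p == (!p && (!p -> r))) || !s)}.
T ((s == !q) && q): α-rule — add T (s == !q), T q.
F ((!p == (!p && (!p -> r))) || !s): α-rule — add F (!p == (!p && (!p -> r))), F !s.
T (s == ((p -> !p) && !r)): β-rule — branch into T s, T ((p -> !p) && !r)  //  F s, F ((p -> !p) && !r).
  branch 1 (add T s, T ((p -> !p) && !r)):
    T ((p -> !p) && !r): α-rule — add T (p -> !p), T !r.
    T (s == !q): β-rule — branch into T s, T !q  //  F s, F !q.
      branch 1.1 (add T s, T !q):
        × closes — contains both q and !q.
      branch 1.2 (add F s, F !q):
        × closes — contains both s and !s.
  branch 2 (add F s, F ((p -> !p) && !r)):
    × closes — contains both s and !s.
All 3 branches close.
Every branch closed, so the premises entail the conclusion.

Yes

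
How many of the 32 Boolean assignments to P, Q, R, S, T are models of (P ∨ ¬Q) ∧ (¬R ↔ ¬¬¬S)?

12

Initial set: {T ((P ∨ ¬Q) ∧ (¬R ↔ ¬¬¬S))}.
T ((P ∨ ¬Q) ∧ (¬R ↔ ¬¬¬S)): α-rule — add T (P ∨ ¬Q), T (¬R ↔ ¬¬¬S).
T (P ∨ ¬Q): β-rule — branch into T P  //  T ¬Q.
  branch 1 (add T P):
    T (¬R ↔ ¬¬¬S): β-rule — branch into T ¬R, T ¬¬¬S  //  F ¬R, F ¬¬¬S.
      branch 1.1 (add T ¬R, T ¬¬¬S):
        T ¬¬¬S: drop double negation, giving T ¬S.
        ○ open, literals {P=true, R=false, S=false}.
      branch 1.2 (add F ¬R, F ¬¬¬S):
        F ¬¬¬S: drop double negation, giving F ¬S.
        ○ open, literals {P=true, R=true, S=true}.
  branch 2 (add T ¬Q):
    T (¬R ↔ ¬¬¬S): β-rule — branch into T ¬R, T ¬¬¬S  //  F ¬R, F ¬¬¬S.
      branch 2.1 (add T ¬R, T ¬¬¬S):
        T ¬¬¬S: drop double negation, giving T ¬S.
        ○ open, literals {Q=false, R=false, S=false}.
      branch 2.2 (add F ¬R, F ¬¬¬S):
        F ¬¬¬S: drop double negation, giving F ¬S.
        ○ open, literals {Q=false, R=true, S=true}.
0 branches closed, 4 open.
Each open branch fixes some atoms; the unmentioned ones are free. Counting distinct full assignments: branch {P=true, R=false, S=false} (Q, T) contributes 4 new; branch {P=true, R=true, S=true} (Q, T) contributes 4 new; branch {Q=false, R=false, S=false} (P, T) contributes 2 new; branch {Q=false, R=true, S=true} (P, T) contributes 2 new. Total: 12.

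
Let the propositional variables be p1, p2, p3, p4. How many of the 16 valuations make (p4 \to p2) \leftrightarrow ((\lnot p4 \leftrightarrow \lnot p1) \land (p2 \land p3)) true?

6

Initial set: {((p4 \to p2) \leftrightarrow ((\lnot p4 \leftrightarrow \lnot p1) \land (p2 \land p3)))}.
((p4 \to p2) \leftrightarrow ((\lnot p4 \leftrightarrow \lnot p1) \land (p2 \land p3))): β-rule — branch into (p4 \to p2), ((\lnot p4 \leftrightarrow \lnot p1) \land (p2 \land p3))  //  \lnot (p4 \to p2), \lnot ((\lnot p4 \leftrightarrow \lnot p1) \land (p2 \land p3)).
  branch 1 (add (p4 \to p2), ((\lnot p4 \leftrightarrow \lnot p1) \land (p2 \land p3))):
    ((\lnot p4 \leftrightarrow \lnot p1) \land (p2 \land p3)): α-rule — add (\lnot p4 \leftrightarrow \lnot p1), (p2 \land p3).
    (p2 \land p3): α-rule — add p2, p3.
    (p4 \to p2): β-rule — branch into \lnot p4  //  p2.
      branch 1.1 (add \lnot p4):
        (\lnot p4 \leftrightarrow \lnot p1): β-rule — branch into \lnot p4, \lnot p1  //  \lnot \lnot p4, \lnot \lnot p1.
          branch 1.1.1 (add \lnot p4, \lnot p1):
            ○ open, literals {p1=F, p2=T, p3=T, p4=F}.
          branch 1.1.2 (add \lnot \lnot p4, \lnot \lnot p1):
            × closes — contains both p4 and \lnot p4.
      branch 1.2 (add p2):
        (\lnot p4 \leftrightarrow \lnot p1): β-rule — branch into \lnot p4, \lnot p1  //  \lnot \lnot p4, \lnot \lnot p1.
          branch 1.2.1 (add \lnot p4, \lnot p1):
            ○ open, literals {p1=F, p2=T, p3=T, p4=F}.
          branch 1.2.2 (add \lnot \lnot p4, \lnot \lnot p1):
            ○ open, literals {p1=T, p2=T, p3=T, p4=T}.
  branch 2 (add \lnot (p4 \to p2), \lnot ((\lnot p4 \leftrightarrow \lnot p1) \land (p2 \land p3))):
    \lnot (p4 \to p2): α-rule — add p4, \lnot p2.
    \lnot ((\lnot p4 \leftrightarrow \lnot p1) \land (p2 \land p3)): β-rule — branch into \lnot (\lnot p4 \leftrightarrow \lnot p1)  //  \lnot (p2 \land p3).
      branch 2.1 (add \lnot (\lnot p4 \leftrightarrow \lnot p1)):
        \lnot (\lnot p4 \leftrightarrow \lnot p1): β-rule — branch into \lnot p4, \lnot \lnot p1  //  \lnot \lnot p4, \lnot p1.
          branch 2.1.1 (add \lnot p4, \lnot \lnot p1):
            × closes — contains both p4 and \lnot p4.
          branch 2.1.2 (add \lnot \lnot p4, \lnot p1):
            ○ open, literals {p1=F, p2=F, p4=T}.
      branch 2.2 (add \lnot (p2 \land p3)):
        \lnot (p2 \land p3): β-rule — branch into \lnot p2  //  \lnot p3.
          branch 2.2.1 (add \lnot p2):
            ○ open, literals {p2=F, p4=T}.
          branch 2.2.2 (add \lnot p3):
            ○ open, literals {p2=F, p3=F, p4=T}.
2 branches closed, 6 open.
Each open branch fixes some atoms; the unmentioned ones are free. Counting distinct full assignments: branch {p1=F, p2=T, p3=T, p4=F} (none free) contributes 1 new; branch {p1=F, p2=T, p3=T, p4=F} (none free) contributes 0 new; branch {p1=T, p2=T, p3=T, p4=T} (none free) contributes 1 new; branch {p1=F, p2=F, p4=T} (p3) contributes 2 new; branch {p2=F, p4=T} (p1, p3) contributes 2 new; branch {p2=F, p3=F, p4=T} (p1) contributes 0 new. Total: 6.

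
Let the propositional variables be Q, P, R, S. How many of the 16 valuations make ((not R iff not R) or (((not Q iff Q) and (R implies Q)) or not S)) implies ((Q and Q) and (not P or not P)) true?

4

Initial set: {T (((not R iff not R) or (((not Q iff Q) and (R implies Q)) or not S)) implies ((Q and Q) and (not P or not P)))}.
T (((not R iff not R) or (((not Q iff Q) and (R implies Q)) or not S)) implies ((Q and Q) and (not P or not P))): β-rule — branch into F ((not R iff not R) or (((not Q iff Q) and (R implies Q)) or not S))  //  T ((Q and Q) and (not P or not P)).
  branch 1 (add F ((not R iff not R) or (((not Q iff Q) and (R implies Q)) or not S))):
    F ((not R iff not R) or (((not Q iff Q) and (R implies Q)) or not S)): α-rule — add F (not R iff not R), F (((not Q iff Q) and (R implies Q)) or not S).
    F (((not Q iff Q) and (R implies Q)) or not S): α-rule — add F ((not Q iff Q) and (R implies Q)), F not S.
    F (not R iff not R): β-rule — branch into T not R, F not R  //  F not R, T not R.
      branch 1.1 (add T not R, F not R):
        × closes — contains both R and not R.
      branch 1.2 (add F not R, T not R):
        × closes — contains both R and not R.
  branch 2 (add T ((Q and Q) and (not P or not P))):
    T ((Q and Q) and (not P or not P)): α-rule — add T (Q and Q), T (not P or not P).
    T (Q and Q): α-rule — add T Q, T Q.
    T (not P or not P): β-rule — branch into T not P  //  T not P.
      branch 2.1 (add T not P):
        ○ open, literals {P=F, Q=T}.
      branch 2.2 (add T not P):
        ○ open, literals {P=F, Q=T}.
2 branches closed, 2 open.
Each open branch fixes some atoms; the unmentioned ones are free. Counting distinct full assignments: branch {P=F, Q=T} (R, S) contributes 4 new; branch {P=F, Q=T} (R, S) contributes 0 new. Total: 4.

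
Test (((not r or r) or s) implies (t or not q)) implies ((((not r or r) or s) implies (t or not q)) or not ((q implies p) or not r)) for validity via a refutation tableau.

Valid

Assume the negation and expand:
Initial set: {not ((((not r or r) or s) implies (t or not q)) implies ((((not r or r) or s) implies (t or not q)) or not ((q implies p) or not r)))}.
not ((((not r or r) or s) implies (t or not q)) implies ((((not r or r) or s) implies (t or not q)) or not ((q implies p) or not r))): α-rule — add (((not r or r) or s) implies (t or not q)), not ((((not r or r) or s) implies (t or not q)) or not ((q implies p) or not r)).
not ((((not r or r) or s) implies (t or not q)) or not ((q implies p) or not r)): α-rule — add not (((not r or r) or s) implies (t or not q)), not not ((q implies p) or not r).
not (((not r or r) or s) implies (t or not q)): α-rule — add ((not r or r) or s), not (t or not q).
not (t or not q): α-rule — add not t, not not q.
(((not r or r) or s) implies (t or not q)): β-rule — branch into not ((not r or r) or s)  //  (t or not q).
  branch 1 (add not ((not r or r) or s)):
    not ((not r or r) or s): α-rule — add not (not r or r), not s.
    not (not r or r): α-rule — add not not r, not r.
    × closes — contains both r and not r.
  branch 2 (add (t or not q)):
    not not ((q implies p) or not r): β-rule — branch into (q implies p)  //  not r.
      branch 2.1 (add (q implies p)):
        ((not r or r) or s): β-rule — branch into (not r or r)  //  s.
          branch 2.1.1 (add (not r or r)):
            (t or not q): β-rule — branch into t  //  not q.
              branch 2.1.1.1 (add t):
                × closes — contains both t and not t.
              branch 2.1.1.2 (add not q):
                × closes — contains both q and not q.
          branch 2.1.2 (add s):
            (t or not q): β-rule — branch into t  //  not q.
              branch 2.1.2.1 (add t):
                × closes — contains both t and not t.
              branch 2.1.2.2 (add not q):
                × closes — contains both q and not q.
      branch 2.2 (add not r):
        ((not r or r) or s): β-rule — branch into (not r or r)  //  s.
          branch 2.2.1 (add (not r or r)):
            (t or not q): β-rule — branch into t  //  not q.
              branch 2.2.1.1 (add t):
                × closes — contains both t and not t.
              branch 2.2.1.2 (add not q):
                × closes — contains both q and not q.
          branch 2.2.2 (add s):
            (t or not q): β-rule — branch into t  //  not q.
              branch 2.2.2.1 (add t):
                × closes — contains both t and not t.
              branch 2.2.2.2 (add not q):
                × closes — contains both q and not q.
All 9 branches close.
Every branch closed, so the negation is unsatisfiable and the formula is valid.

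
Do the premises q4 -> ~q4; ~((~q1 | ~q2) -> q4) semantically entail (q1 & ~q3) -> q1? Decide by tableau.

Yes

Initial set: {T (q4 -> ~q4); T ~((~q1 | ~q2) -> q4); F ((q1 & ~q3) -> q1)}.
T ~((~q1 | ~q2) -> q4): α-rule — add T (~q1 | ~q2), F q4.
F ((q1 & ~q3) -> q1): α-rule — add T (q1 & ~q3), F q1.
T (q1 & ~q3): α-rule — add T q1, T ~q3.
× closes — contains both q1 and ~q1.
All 1 branch closes.
Every branch closed, so the premises entail the conclusion.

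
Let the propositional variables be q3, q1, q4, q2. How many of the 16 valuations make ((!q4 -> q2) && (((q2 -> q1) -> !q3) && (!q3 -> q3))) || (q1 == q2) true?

Initial set: {(((!q4 -> q2) && (((q2 -> q1) -> !q3) && (!q3 -> q3))) || (q1 == q2))}.
(((!q4 -> q2) && (((q2 -> q1) -> !q3) && (!q3 -> q3))) || (q1 == q2)): β-rule — branch into ((!q4 -> q2) && (((q2 -> q1) -> !q3) && (!q3 -> q3)))  //  (q1 == q2).
  branch 1 (add ((!q4 -> q2) && (((q2 -> q1) -> !q3) && (!q3 -> q3)))):
    ((!q4 -> q2) && (((q2 -> q1) -> !q3) && (!q3 -> q3))): α-rule — add (!q4 -> q2), (((q2 -> q1) -> !q3) && (!q3 -> q3)).
    (((q2 -> q1) -> !q3) && (!q3 -> q3)): α-rule — add ((q2 -> q1) -> !q3), (!q3 -> q3).
    (!q4 -> q2): β-rule — branch into !!q4  //  q2.
      branch 1.1 (add !!q4):
        ((q2 -> q1) -> !q3): β-rule — branch into !(q2 -> q1)  //  !q3.
          branch 1.1.1 (add !(q2 -> q1)):
            !(q2 -> q1): α-rule — add q2, !q1.
            (!q3 -> q3): β-rule — branch into !!q3  //  q3.
              branch 1.1.1.1 (add !!q3):
                ○ open, literals {q1=F, q2=T, q3=T, q4=T}.
              branch 1.1.1.2 (add q3):
                ○ open, literals {q1=F, q2=T, q3=T, q4=T}.
          branch 1.1.2 (add !q3):
            (!q3 -> q3): β-rule — branch into !!q3  //  q3.
              branch 1.1.2.1 (add !!q3):
                × closes — contains both q3 and !q3.
              branch 1.1.2.2 (add q3):
                × closes — contains both q3 and !q3.
      branch 1.2 (add q2):
        ((q2 -> q1) -> !q3): β-rule — branch into !(q2 -> q1)  //  !q3.
          branch 1.2.1 (add !(q2 -> q1)):
            !(q2 -> q1): α-rule — add q2, !q1.
            (!q3 -> q3): β-rule — branch into !!q3  //  q3.
              branch 1.2.1.1 (add !!q3):
                ○ open, literals {q1=F, q2=T, q3=T}.
              branch 1.2.1.2 (add q3):
                ○ open, literals {q1=F, q2=T, q3=T}.
          branch 1.2.2 (add !q3):
            (!q3 -> q3): β-rule — branch into !!q3  //  q3.
              branch 1.2.2.1 (add !!q3):
                × closes — contains both q3 and !q3.
              branch 1.2.2.2 (add q3):
                × closes — contains both q3 and !q3.
  branch 2 (add (q1 == q2)):
    (q1 == q2): β-rule — branch into q1, q2  //  !q1, !q2.
      branch 2.1 (add q1, q2):
        ○ open, literals {q1=T, q2=T}.
      branch 2.2 (add !q1, !q2):
        ○ open, literals {q1=F, q2=F}.
4 branches closed, 6 open.
Each open branch fixes some atoms; the unmentioned ones are free. Counting distinct full assignments: branch {q1=F, q2=T, q3=T, q4=T} (none free) contributes 1 new; branch {q1=F, q2=T, q3=T, q4=T} (none free) contributes 0 new; branch {q1=F, q2=T, q3=T} (q4) contributes 1 new; branch {q1=F, q2=T, q3=T} (q4) contributes 0 new; branch {q1=T, q2=T} (q3, q4) contributes 4 new; branch {q1=F, q2=F} (q3, q4) contributes 4 new. Total: 10.

10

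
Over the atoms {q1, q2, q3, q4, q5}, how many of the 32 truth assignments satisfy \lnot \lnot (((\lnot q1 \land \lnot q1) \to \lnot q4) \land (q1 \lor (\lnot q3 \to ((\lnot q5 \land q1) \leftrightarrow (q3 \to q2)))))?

20

Initial set: {T \lnot \lnot (((\lnot q1 \land \lnot q1) \to \lnot q4) \land (q1 \lor (\lnot q3 \to ((\lnot q5 \land q1) \leftrightarrow (q3 \to q2)))))}.
T \lnot \lnot (((\lnot q1 \land \lnot q1) \to \lnot q4) \land (q1 \lor (\lnot q3 \to ((\lnot q5 \land q1) \leftrightarrow (q3 \to q2))))): drop double negation, giving T (((\lnot q1 \land \lnot q1) \to \lnot q4) \land (q1 \lor (\lnot q3 \to ((\lnot q5 \land q1) \leftrightarrow (q3 \to q2))))).
T (((\lnot q1 \land \lnot q1) \to \lnot q4) \land (q1 \lor (\lnot q3 \to ((\lnot q5 \land q1) \leftrightarrow (q3 \to q2))))): α-rule — add T ((\lnot q1 \land \lnot q1) \to \lnot q4), T (q1 \lor (\lnot q3 \to ((\lnot q5 \land q1) \leftrightarrow (q3 \to q2)))).
T ((\lnot q1 \land \lnot q1) \to \lnot q4): β-rule — branch into F (\lnot q1 \land \lnot q1)  //  T \lnot q4.
  branch 1 (add F (\lnot q1 \land \lnot q1)):
    T (q1 \lor (\lnot q3 \to ((\lnot q5 \land q1) \leftrightarrow (q3 \to q2)))): β-rule — branch into T q1  //  T (\lnot q3 \to ((\lnot q5 \land q1) \leftrightarrow (q3 \to q2))).
      branch 1.1 (add T q1):
        F (\lnot q1 \land \lnot q1): β-rule — branch into F \lnot q1  //  F \lnot q1.
          branch 1.1.1 (add F \lnot q1):
            ○ open, literals {q1=T}.
          branch 1.1.2 (add F \lnot q1):
            ○ open, literals {q1=T}.
      branch 1.2 (add T (\lnot q3 \to ((\lnot q5 \land q1) \leftrightarrow (q3 \to q2)))):
        F (\lnot q1 \land \lnot q1): β-rule — branch into F \lnot q1  //  F \lnot q1.
          branch 1.2.1 (add F \lnot q1):
            T (\lnot q3 \to ((\lnot q5 \land q1) \leftrightarrow (q3 \to q2))): β-rule — branch into F \lnot q3  //  T ((\lnot q5 \land q1) \leftrightarrow (q3 \to q2)).
              branch 1.2.1.1 (add F \lnot q3):
                ○ open, literals {q1=T, q3=T}.
              branch 1.2.1.2 (add T ((\lnot q5 \land q1) \leftrightarrow (q3 \to q2))):
                T ((\lnot q5 \land q1) \leftrightarrow (q3 \to q2)): β-rule — branch into T (\lnot q5 \land q1), T (q3 \to q2)  //  F (\lnot q5 \land q1), F (q3 \to q2).
                  branch 1.2.1.2.1 (add T (\lnot q5 \land q1), T (q3 \to q2)):
                    T (\lnot q5 \land q1): α-rule — add T \lnot q5, T q1.
                    T (q3 \to q2): β-rule — branch into F q3  //  T q2.
                      branch 1.2.1.2.1.1 (add F q3):
                        ○ open, literals {q1=T, q3=F, q5=F}.
                      branch 1.2.1.2.1.2 (add T q2):
                        ○ open, literals {q1=T, q2=T, q5=F}.
                  branch 1.2.1.2.2 (add F (\lnot q5 \land q1), F (q3 \to q2)):
                    F (q3 \to q2): α-rule — add T q3, F q2.
                    F (\lnot q5 \land q1): β-rule — branch into F \lnot q5  //  F q1.
                      branch 1.2.1.2.2.1 (add F \lnot q5):
                        ○ open, literals {q1=T, q2=F, q3=T, q5=T}.
                      branch 1.2.1.2.2.2 (add F q1):
                        × closes — contains both q1 and \lnot q1.
          branch 1.2.2 (add F \lnot q1):
            T (\lnot q3 \to ((\lnot q5 \land q1) \leftrightarrow (q3 \to q2))): β-rule — branch into F \lnot q3  //  T ((\lnot q5 \land q1) \leftrightarrow (q3 \to q2)).
              branch 1.2.2.1 (add F \lnot q3):
                ○ open, literals {q1=T, q3=T}.
              branch 1.2.2.2 (add T ((\lnot q5 \land q1) \leftrightarrow (q3 \to q2))):
                T ((\lnot q5 \land q1) \leftrightarrow (q3 \to q2)): β-rule — branch into T (\lnot q5 \land q1), T (q3 \to q2)  //  F (\lnot q5 \land q1), F (q3 \to q2).
                  branch 1.2.2.2.1 (add T (\lnot q5 \land q1), T (q3 \to q2)):
                    T (\lnot q5 \land q1): α-rule — add T \lnot q5, T q1.
                    T (q3 \to q2): β-rule — branch into F q3  //  T q2.
                      branch 1.2.2.2.1.1 (add F q3):
                        ○ open, literals {q1=T, q3=F, q5=F}.
                      branch 1.2.2.2.1.2 (add T q2):
                        ○ open, literals {q1=T, q2=T, q5=F}.
                  branch 1.2.2.2.2 (add F (\lnot q5 \land q1), F (q3 \to q2)):
                    F (q3 \to q2): α-rule — add T q3, F q2.
                    F (\lnot q5 \land q1): β-rule — branch into F \lnot q5  //  F q1.
                      branch 1.2.2.2.2.1 (add F \lnot q5):
                        ○ open, literals {q1=T, q2=F, q3=T, q5=T}.
                      branch 1.2.2.2.2.2 (add F q1):
                        × closes — contains both q1 and \lnot q1.
  branch 2 (add T \lnot q4):
    T (q1 \lor (\lnot q3 \to ((\lnot q5 \land q1) \leftrightarrow (q3 \to q2)))): β-rule — branch into T q1  //  T (\lnot q3 \to ((\lnot q5 \land q1) \leftrightarrow (q3 \to q2))).
      branch 2.1 (add T q1):
        ○ open, literals {q1=T, q4=F}.
      branch 2.2 (add T (\lnot q3 \to ((\lnot q5 \land q1) \leftrightarrow (q3 \to q2)))):
        T (\lnot q3 \to ((\lnot q5 \land q1) \leftrightarrow (q3 \to q2))): β-rule — branch into F \lnot q3  //  T ((\lnot q5 \land q1) \leftrightarrow (q3 \to q2)).
          branch 2.2.1 (add F \lnot q3):
            ○ open, literals {q3=T, q4=F}.
          branch 2.2.2 (add T ((\lnot q5 \land q1) \leftrightarrow (q3 \to q2))):
            T ((\lnot q5 \land q1) \leftrightarrow (q3 \to q2)): β-rule — branch into T (\lnot q5 \land q1), T (q3 \to q2)  //  F (\lnot q5 \land q1), F (q3 \to q2).
              branch 2.2.2.1 (add T (\lnot q5 \land q1), T (q3 \to q2)):
                T (\lnot q5 \land q1): α-rule — add T \lnot q5, T q1.
                T (q3 \to q2): β-rule — branch into F q3  //  T q2.
                  branch 2.2.2.1.1 (add F q3):
                    ○ open, literals {q1=T, q3=F, q4=F, q5=F}.
                  branch 2.2.2.1.2 (add T q2):
                    ○ open, literals {q1=T, q2=T, q4=F, q5=F}.
              branch 2.2.2.2 (add F (\lnot q5 \land q1), F (q3 \to q2)):
                F (q3 \to q2): α-rule — add T q3, F q2.
                F (\lnot q5 \land q1): β-rule — branch into F \lnot q5  //  F q1.
                  branch 2.2.2.2.1 (add F \lnot q5):
                    ○ open, literals {q2=F, q3=T, q4=F, q5=T}.
                  branch 2.2.2.2.2 (add F q1):
                    ○ open, literals {q1=F, q2=F, q3=T, q4=F}.
2 branches closed, 16 open.
Each open branch fixes some atoms; the unmentioned ones are free. Counting distinct full assignments: branch {q1=T} (q2, q3, q4, q5) contributes 16 new; branch {q1=T} (q2, q3, q4, q5) contributes 0 new; branch {q1=T, q3=T} (q2, q4, q5) contributes 0 new; branch {q1=T, q3=F, q5=F} (q2, q4) contributes 0 new; branch {q1=T, q2=T, q5=F} (q3, q4) contributes 0 new; branch {q1=T, q2=F, q3=T, q5=T} (q4) contributes 0 new; branch {q1=T, q3=T} (q2, q4, q5) contributes 0 new; branch {q1=T, q3=F, q5=F} (q2, q4) contributes 0 new; branch {q1=T, q2=T, q5=F} (q3, q4) contributes 0 new; branch {q1=T, q2=F, q3=T, q5=T} (q4) contributes 0 new; branch {q1=T, q4=F} (q2, q3, q5) contributes 0 new; branch {q3=T, q4=F} (q1, q2, q5) contributes 4 new; branch {q1=T, q3=F, q4=F, q5=F} (q2) contributes 0 new; branch {q1=T, q2=T, q4=F, q5=F} (q3) contributes 0 new; branch {q2=F, q3=T, q4=F, q5=T} (q1) contributes 0 new; branch {q1=F, q2=F, q3=T, q4=F} (q5) contributes 0 new. Total: 20.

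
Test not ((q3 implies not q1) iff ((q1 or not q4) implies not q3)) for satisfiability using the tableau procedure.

Initial set: {not ((q3 implies not q1) iff ((q1 or not q4) implies not q3))}.
not ((q3 implies not q1) iff ((q1 or not q4) implies not q3)): β-rule — branch into (q3 implies not q1), not ((q1 or not q4) implies not q3)  //  not (q3 implies not q1), ((q1 or not q4) implies not q3).
  branch 1 (add (q3 implies not q1), not ((q1 or not q4) implies not q3)):
    not ((q1 or not q4) implies not q3): α-rule — add (q1 or not q4), not not q3.
    (q3 implies not q1): β-rule — branch into not q3  //  not q1.
      branch 1.1 (add not q3):
        × closes — contains both q3 and not q3.
      branch 1.2 (add not q1):
        (q1 or not q4): β-rule — branch into q1  //  not q4.
          branch 1.2.1 (add q1):
            × closes — contains both q1 and not q1.
          branch 1.2.2 (add not q4):
            ○ open, literals {q1=false, q3=true, q4=false}.
  branch 2 (add not (q3 implies not q1), ((q1 or not q4) implies not q3)):
    not (q3 implies not q1): α-rule — add q3, not not q1.
    ((q1 or not q4) implies not q3): β-rule — branch into not (q1 or not q4)  //  not q3.
      branch 2.1 (add not (q1 or not q4)):
        not (q1 or not q4): α-rule — add not q1, not not q4.
        × closes — contains both q1 and not q1.
      branch 2.2 (add not q3):
        × closes — contains both q3 and not q3.
4 branches closed, 1 open.
An open branch gives a satisfying assignment: q1=false, q3=true, q4=false.

Satisfiable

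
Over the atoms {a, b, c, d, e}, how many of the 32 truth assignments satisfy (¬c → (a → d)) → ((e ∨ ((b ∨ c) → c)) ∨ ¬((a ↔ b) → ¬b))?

30

Initial set: {T ((¬c → (a → d)) → ((e ∨ ((b ∨ c) → c)) ∨ ¬((a ↔ b) → ¬b)))}.
T ((¬c → (a → d)) → ((e ∨ ((b ∨ c) → c)) ∨ ¬((a ↔ b) → ¬b))): β-rule — branch into F (¬c → (a → d))  //  T ((e ∨ ((b ∨ c) → c)) ∨ ¬((a ↔ b) → ¬b)).
  branch 1 (add F (¬c → (a → d))):
    F (¬c → (a → d)): α-rule — add T ¬c, F (a → d).
    F (a → d): α-rule — add T a, F d.
    ○ open, literals {a=1, c=0, d=0}.
  branch 2 (add T ((e ∨ ((b ∨ c) → c)) ∨ ¬((a ↔ b) → ¬b))):
    T ((e ∨ ((b ∨ c) → c)) ∨ ¬((a ↔ b) → ¬b)): β-rule — branch into T (e ∨ ((b ∨ c) → c))  //  T ¬((a ↔ b) → ¬b).
      branch 2.1 (add T (e ∨ ((b ∨ c) → c))):
        T (e ∨ ((b ∨ c) → c)): β-rule — branch into T e  //  T ((b ∨ c) → c).
          branch 2.1.1 (add T e):
            ○ open, literals {e=1}.
          branch 2.1.2 (add T ((b ∨ c) → c)):
            T ((b ∨ c) → c): β-rule — branch into F (b ∨ c)  //  T c.
              branch 2.1.2.1 (add F (b ∨ c)):
                F (b ∨ c): α-rule — add F b, F c.
                ○ open, literals {b=0, c=0}.
              branch 2.1.2.2 (add T c):
                ○ open, literals {c=1}.
      branch 2.2 (add T ¬((a ↔ b) → ¬b)):
        T ¬((a ↔ b) → ¬b): α-rule — add T (a ↔ b), F ¬b.
        T (a ↔ b): β-rule — branch into T a, T b  //  F a, F b.
          branch 2.2.1 (add T a, T b):
            ○ open, literals {a=1, b=1}.
          branch 2.2.2 (add F a, F b):
            × closes — contains both b and ¬b.
1 branch closed, 5 open.
Each open branch fixes some atoms; the unmentioned ones are free. Counting distinct full assignments: branch {a=1, c=0, d=0} (b, e) contributes 4 new; branch {e=1} (a, b, c, d) contributes 14 new; branch {b=0, c=0} (a, d, e) contributes 3 new; branch {c=1} (a, b, d, e) contributes 8 new; branch {a=1, b=1} (c, d, e) contributes 1 new. Total: 30.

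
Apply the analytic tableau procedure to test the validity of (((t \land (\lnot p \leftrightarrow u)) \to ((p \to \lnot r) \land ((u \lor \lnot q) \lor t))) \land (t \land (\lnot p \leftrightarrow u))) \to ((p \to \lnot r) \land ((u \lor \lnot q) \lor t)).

Valid

Assume the negation and expand:
Initial set: {F ((((t \land (\lnot p \leftrightarrow u)) \to ((p \to \lnot r) \land ((u \lor \lnot q) \lor t))) \land (t \land (\lnot p \leftrightarrow u))) \to ((p \to \lnot r) \land ((u \lor \lnot q) \lor t)))}.
F ((((t \land (\lnot p \leftrightarrow u)) \to ((p \to \lnot r) \land ((u \lor \lnot q) \lor t))) \land (t \land (\lnot p \leftrightarrow u))) \to ((p \to \lnot r) \land ((u \lor \lnot q) \lor t))): α-rule — add T (((t \land (\lnot p \leftrightarrow u)) \to ((p \to \lnot r) \land ((u \lor \lnot q) \lor t))) \land (t \land (\lnot p \leftrightarrow u))), F ((p \to \lnot r) \land ((u \lor \lnot q) \lor t)).
T (((t \land (\lnot p \leftrightarrow u)) \to ((p \to \lnot r) \land ((u \lor \lnot q) \lor t))) \land (t \land (\lnot p \leftrightarrow u))): α-rule — add T ((t \land (\lnot p \leftrightarrow u)) \to ((p \to \lnot r) \land ((u \lor \lnot q) \lor t))), T (t \land (\lnot p \leftrightarrow u)).
T (t \land (\lnot p \leftrightarrow u)): α-rule — add T t, T (\lnot p \leftrightarrow u).
F ((p \to \lnot r) \land ((u \lor \lnot q) \lor t)): β-rule — branch into F (p \to \lnot r)  //  F ((u \lor \lnot q) \lor t).
  branch 1 (add F (p \to \lnot r)):
    F (p \to \lnot r): α-rule — add T p, F \lnot r.
    T ((t \land (\lnot p \leftrightarrow u)) \to ((p \to \lnot r) \land ((u \lor \lnot q) \lor t))): β-rule — branch into F (t \land (\lnot p \leftrightarrow u))  //  T ((p \to \lnot r) \land ((u \lor \lnot q) \lor t)).
      branch 1.1 (add F (t \land (\lnot p \leftrightarrow u))):
        T (\lnot p \leftrightarrow u): β-rule — branch into T \lnot p, T u  //  F \lnot p, F u.
          branch 1.1.1 (add T \lnot p, T u):
            × closes — contains both p and \lnot p.
          branch 1.1.2 (add F \lnot p, F u):
            F (t \land (\lnot p \leftrightarrow u)): β-rule — branch into F t  //  F (\lnot p \leftrightarrow u).
              branch 1.1.2.1 (add F t):
                × closes — contains both t and \lnot t.
              branch 1.1.2.2 (add F (\lnot p \leftrightarrow u)):
                F (\lnot p \leftrightarrow u): β-rule — branch into T \lnot p, F u  //  F \lnot p, T u.
                  branch 1.1.2.2.1 (add T \lnot p, F u):
                    × closes — contains both p and \lnot p.
                  branch 1.1.2.2.2 (add F \lnot p, T u):
                    × closes — contains both u and \lnot u.
      branch 1.2 (add T ((p \to \lnot r) \land ((u \lor \lnot q) \lor t))):
        T ((p \to \lnot r) \land ((u \lor \lnot q) \lor t)): α-rule — add T (p \to \lnot r), T ((u \lor \lnot q) \lor t).
        T (\lnot p \leftrightarrow u): β-rule — branch into T \lnot p, T u  //  F \lnot p, F u.
          branch 1.2.1 (add T \lnot p, T u):
            × closes — contains both p and \lnot p.
          branch 1.2.2 (add F \lnot p, F u):
            T (p \to \lnot r): β-rule — branch into F p  //  T \lnot r.
              branch 1.2.2.1 (add F p):
                × closes — contains both p and \lnot p.
              branch 1.2.2.2 (add T \lnot r):
                × closes — contains both r and \lnot r.
  branch 2 (add F ((u \lor \lnot q) \lor t)):
    F ((u \lor \lnot q) \lor t): α-rule — add F (u \lor \lnot q), F t.
    × closes — contains both t and \lnot t.
All 8 branches close.
Every branch closed, so the negation is unsatisfiable and the formula is valid.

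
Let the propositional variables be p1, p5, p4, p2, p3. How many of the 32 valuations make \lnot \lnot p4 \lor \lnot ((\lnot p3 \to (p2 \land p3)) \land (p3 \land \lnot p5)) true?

Initial set: {(\lnot \lnot p4 \lor \lnot ((\lnot p3 \to (p2 \land p3)) \land (p3 \land \lnot p5)))}.
(\lnot \lnot p4 \lor \lnot ((\lnot p3 \to (p2 \land p3)) \land (p3 \land \lnot p5))): β-rule — branch into \lnot \lnot p4  //  \lnot ((\lnot p3 \to (p2 \land p3)) \land (p3 \land \lnot p5)).
  branch 1 (add \lnot \lnot p4):
    \lnot \lnot p4: drop double negation, giving p4.
    ○ open, literals {p4=true}.
  branch 2 (add \lnot ((\lnot p3 \to (p2 \land p3)) \land (p3 \land \lnot p5))):
    \lnot ((\lnot p3 \to (p2 \land p3)) \land (p3 \land \lnot p5)): β-rule — branch into \lnot (\lnot p3 \to (p2 \land p3))  //  \lnot (p3 \land \lnot p5).
      branch 2.1 (add \lnot (\lnot p3 \to (p2 \land p3))):
        \lnot (\lnot p3 \to (p2 \land p3)): α-rule — add \lnot p3, \lnot (p2 \land p3).
        \lnot (p2 \land p3): β-rule — branch into \lnot p2  //  \lnot p3.
          branch 2.1.1 (add \lnot p2):
            ○ open, literals {p2=false, p3=false}.
          branch 2.1.2 (add \lnot p3):
            ○ open, literals {p3=false}.
      branch 2.2 (add \lnot (p3 \land \lnot p5)):
        \lnot (p3 \land \lnot p5): β-rule — branch into \lnot p3  //  \lnot \lnot p5.
          branch 2.2.1 (add \lnot p3):
            ○ open, literals {p3=false}.
          branch 2.2.2 (add \lnot \lnot p5):
            ○ open, literals {p5=true}.
0 branches closed, 5 open.
Each open branch fixes some atoms; the unmentioned ones are free. Counting distinct full assignments: branch {p4=true} (p1, p5, p2, p3) contributes 16 new; branch {p2=false, p3=false} (p1, p5, p4) contributes 4 new; branch {p3=false} (p1, p5, p4, p2) contributes 4 new; branch {p3=false} (p1, p5, p4, p2) contributes 0 new; branch {p5=true} (p1, p4, p2, p3) contributes 4 new. Total: 28.

28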